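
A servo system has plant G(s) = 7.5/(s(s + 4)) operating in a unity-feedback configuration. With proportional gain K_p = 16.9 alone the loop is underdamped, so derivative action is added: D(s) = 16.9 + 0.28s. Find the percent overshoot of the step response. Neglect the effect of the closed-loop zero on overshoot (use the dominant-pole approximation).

Forward path: (16.9 + 0.28s)·7.5/(s(s+4)). The closed-loop characteristic equation is s² + (4 + 7.5·0.28)s + 7.5·16.9 = 0.
That is s² + 6.1s + 126.7 = 0, so ω_n = 11.26 rad/s and ζ = 6.1/(2·11.26) = 0.2709.
%OS = 100·exp(−πζ/√(1−ζ²)) = 41.3%.

41.3%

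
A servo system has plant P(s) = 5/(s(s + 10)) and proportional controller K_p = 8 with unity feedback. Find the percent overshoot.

The closed-loop denominator s² + 10s + 40 gives ω_n = √40 = 6.325 and ζ = 10/(2ω_n) = 0.7906.
%OS = 100·exp(−πζ/√(1−ζ²)) = 100·exp(−π·0.7906/√0.375) = 1.73%.

1.73%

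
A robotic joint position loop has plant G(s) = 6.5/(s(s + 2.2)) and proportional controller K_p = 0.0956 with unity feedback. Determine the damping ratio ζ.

ζ = 1.4

The closed-loop denominator is s(s+2.2) + 0.0956·6.5 = s² + 2.2s + 0.6214.
So ω_n² = 0.6214 ⇒ ω_n = 0.7883 rad/s, and ζ = 2.2/(2ω_n) = 1.4.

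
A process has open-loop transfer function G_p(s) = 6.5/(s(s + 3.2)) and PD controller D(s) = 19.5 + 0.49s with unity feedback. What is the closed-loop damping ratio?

ζ = 0.284

Forward path: (19.5 + 0.49s)·6.5/(s(s+3.2)). The closed-loop characteristic equation is s² + (3.2 + 6.5·0.49)s + 6.5·19.5 = 0.
That is s² + 6.385s + 126.8 = 0, so ω_n = 11.26 rad/s and ζ = 6.385/(2·11.26) = 0.2836.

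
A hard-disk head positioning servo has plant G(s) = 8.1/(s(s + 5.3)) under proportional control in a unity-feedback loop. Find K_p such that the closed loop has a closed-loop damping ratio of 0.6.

Closed-loop characteristic equation: s² + 5.3s + K_p·8.1 = 0.
So ω_n = √(8.1K_p) and 2ζω_n = 5.3, giving ζ = 5.3/(2√(8.1K_p)).
Setting ζ = 0.6: √(8.1K_p) = 5.3/(2·0.6) = 4.417, so K_p = 19.51/8.1 = 2.41.

K_p = 2.41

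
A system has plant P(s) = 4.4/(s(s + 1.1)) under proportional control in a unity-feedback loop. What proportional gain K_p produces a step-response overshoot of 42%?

K_p = 0.97

From %OS = 100·exp(−πζ/√(1−ζ²)) = 42%, ζ = −ln(0.42)/√(π²+ln²(0.42)) = 0.2662.
Characteristic equation s² + 1.1s + 4.4K_p = 0 gives ζ = 1.1/(2√(4.4K_p)).
Setting ζ = 0.2662: √(4.4K_p) = 1.1/(2·0.2662) = 2.066, so K_p = 4.27/4.4 = 0.97.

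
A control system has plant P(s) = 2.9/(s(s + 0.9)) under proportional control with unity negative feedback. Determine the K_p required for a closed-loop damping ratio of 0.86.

K_p = 0.0944

Closed-loop characteristic equation: s² + 0.9s + K_p·2.9 = 0.
So ω_n = √(2.9K_p) and 2ζω_n = 0.9, giving ζ = 0.9/(2√(2.9K_p)).
Setting ζ = 0.86: √(2.9K_p) = 0.9/(2·0.86) = 0.5233, so K_p = 0.2738/2.9 = 0.0944.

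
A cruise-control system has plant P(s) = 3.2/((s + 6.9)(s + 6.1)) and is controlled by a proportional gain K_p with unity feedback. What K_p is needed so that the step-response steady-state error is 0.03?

K_p = 425

The loop is type 0, so e_ss(step) = 1/(1 + K_pos) with K_pos = K_p·P(0).
P(0) = 0.07603. Require 1/(1 + K_p·0.07603) = 0.03, so 1 + 0.07603·K_p = 33.33.
K_p = (33.33 − 1)/0.07603 = 425.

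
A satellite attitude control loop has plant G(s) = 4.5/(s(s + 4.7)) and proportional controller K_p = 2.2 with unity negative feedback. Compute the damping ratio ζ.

With unity feedback the closed-loop characteristic equation is s² + 4.7s + 2.2·4.5 = s² + 4.7s + 9.9 = 0.
Matching s² + 2ζω_n s + ω_n²: ω_n = √9.9 = 3.146 rad/s and 2ζω_n = 4.7, so ζ = 4.7/(2·3.146) = 0.747.

ζ = 0.747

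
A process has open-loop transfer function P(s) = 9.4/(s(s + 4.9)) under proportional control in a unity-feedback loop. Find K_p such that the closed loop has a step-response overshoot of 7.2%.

From %OS = 100·exp(−πζ/√(1−ζ²)) = 7.2%, ζ = −ln(0.072)/√(π²+ln²(0.072)) = 0.6421.
Characteristic equation s² + 4.9s + 9.4K_p = 0 gives ζ = 4.9/(2√(9.4K_p)).
Setting ζ = 0.6421: √(9.4K_p) = 4.9/(2·0.6421) = 3.816, so K_p = 14.56/9.4 = 1.55.

K_p = 1.55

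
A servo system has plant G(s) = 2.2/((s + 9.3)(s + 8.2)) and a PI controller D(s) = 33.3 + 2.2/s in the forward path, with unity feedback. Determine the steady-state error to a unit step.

The open loop D(s)G(s) has a pole at the origin (type 1), so the static position error constant is infinite and e_ss = 1/(1+∞) = 0.

0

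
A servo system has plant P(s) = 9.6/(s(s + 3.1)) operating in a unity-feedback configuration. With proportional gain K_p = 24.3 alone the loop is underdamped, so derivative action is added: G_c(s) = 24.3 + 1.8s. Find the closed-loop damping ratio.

Forward path: (24.3 + 1.8s)·9.6/(s(s+3.1)). The closed-loop characteristic equation is s² + (3.1 + 9.6·1.8)s + 9.6·24.3 = 0.
That is s² + 20.38s + 233.3 = 0, so ω_n = 15.27 rad/s and ζ = 20.38/(2·15.27) = 0.6672.

ζ = 0.667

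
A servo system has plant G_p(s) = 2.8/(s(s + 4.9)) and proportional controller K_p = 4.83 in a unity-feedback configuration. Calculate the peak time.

From 1 + K_pG_p(s) = 0: s² + 4.9s + 13.52 = 0 ⇒ ω_n = 3.677, ζ = 0.6662.
Damped frequency ω_d = ω_n√(1−ζ²) = 2.743 rad/s, so peak time T_p = π/ω_d = 1.15 s.

T_p = 1.15 s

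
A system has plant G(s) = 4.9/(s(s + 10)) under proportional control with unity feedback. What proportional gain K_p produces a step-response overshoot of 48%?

K_p = 98.6

From %OS = 100·exp(−πζ/√(1−ζ²)) = 48%, ζ = −ln(0.48)/√(π²+ln²(0.48)) = 0.2275.
Characteristic equation s² + 10s + 4.9K_p = 0 gives ζ = 10/(2√(4.9K_p)).
Setting ζ = 0.2275: √(4.9K_p) = 10/(2·0.2275) = 21.98, so K_p = 483/4.9 = 98.6.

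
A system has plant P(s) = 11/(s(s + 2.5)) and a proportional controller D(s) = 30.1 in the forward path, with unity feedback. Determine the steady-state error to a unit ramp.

0.00755

The loop has one pole at the origin (type 1). Velocity error constant K_v = lim_{s→0} s·D(s)P(s) = 30.1·11/2.5 = 132.4.
Steady-state error to a unit ramp: e_ss = 1/K_v = 0.00755.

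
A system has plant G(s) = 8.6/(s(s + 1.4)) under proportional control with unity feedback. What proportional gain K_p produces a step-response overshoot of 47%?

K_p = 1.04

From %OS = 100·exp(−πζ/√(1−ζ²)) = 47%, ζ = −ln(0.47)/√(π²+ln²(0.47)) = 0.2337.
Characteristic equation s² + 1.4s + 8.6K_p = 0 gives ζ = 1.4/(2√(8.6K_p)).
Setting ζ = 0.2337: √(8.6K_p) = 1.4/(2·0.2337) = 2.996, so K_p = 8.974/8.6 = 1.04.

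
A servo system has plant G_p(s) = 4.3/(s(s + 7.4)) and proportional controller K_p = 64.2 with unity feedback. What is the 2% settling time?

Closed-loop characteristic equation: s² + 7.4s + 276.1 = 0, so ω_n = 16.62 rad/s and ζ = 7.4/(2·16.62) = 0.2227.
2% settling time T_s ≈ 4/(ζω_n) = 4/3.7 = 1.08 s.

T_s ≈ 1.08 s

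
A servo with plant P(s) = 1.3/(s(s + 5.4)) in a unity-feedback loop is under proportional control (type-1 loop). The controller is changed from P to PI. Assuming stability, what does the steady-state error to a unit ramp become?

0

The integrator raises the loop to type 2, so K_v → ∞ and e_ss to a ramp is zero.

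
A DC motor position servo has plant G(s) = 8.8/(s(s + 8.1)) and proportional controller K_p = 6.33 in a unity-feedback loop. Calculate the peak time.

T_p = 0.501 s

Closed-loop characteristic equation: s² + 8.1s + 55.7 = 0, so ω_n = 7.464 rad/s and ζ = 8.1/(2·7.464) = 0.5426.
Damped frequency ω_d = ω_n√(1−ζ²) = 6.269 rad/s, so peak time T_p = π/ω_d = 0.501 s.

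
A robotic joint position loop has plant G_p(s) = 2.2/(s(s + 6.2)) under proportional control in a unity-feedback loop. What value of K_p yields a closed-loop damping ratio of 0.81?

K_p = 6.66

Closed-loop characteristic equation: s² + 6.2s + K_p·2.2 = 0.
So ω_n = √(2.2K_p) and 2ζω_n = 6.2, giving ζ = 6.2/(2√(2.2K_p)).
Setting ζ = 0.81: √(2.2K_p) = 6.2/(2·0.81) = 3.827, so K_p = 14.65/2.2 = 6.66.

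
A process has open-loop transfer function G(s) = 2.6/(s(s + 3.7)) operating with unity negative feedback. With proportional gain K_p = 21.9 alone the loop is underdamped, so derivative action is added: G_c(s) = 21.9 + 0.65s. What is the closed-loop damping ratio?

ζ = 0.357

Forward path: (21.9 + 0.65s)·2.6/(s(s+3.7)). The closed-loop characteristic equation is s² + (3.7 + 2.6·0.65)s + 2.6·21.9 = 0.
That is s² + 5.39s + 56.94 = 0, so ω_n = 7.546 rad/s and ζ = 5.39/(2·7.546) = 0.3571.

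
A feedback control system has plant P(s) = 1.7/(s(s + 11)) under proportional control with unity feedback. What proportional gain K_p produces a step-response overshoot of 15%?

K_p = 66.6

From %OS = 100·exp(−πζ/√(1−ζ²)) = 15%, ζ = −ln(0.15)/√(π²+ln²(0.15)) = 0.5169.
Characteristic equation s² + 11s + 1.7K_p = 0 gives ζ = 11/(2√(1.7K_p)).
Setting ζ = 0.5169: √(1.7K_p) = 11/(2·0.5169) = 10.64, so K_p = 113.2/1.7 = 66.6.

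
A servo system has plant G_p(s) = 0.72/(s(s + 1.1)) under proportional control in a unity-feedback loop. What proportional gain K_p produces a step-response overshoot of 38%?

K_p = 4.85

From %OS = 100·exp(−πζ/√(1−ζ²)) = 38%, ζ = −ln(0.38)/√(π²+ln²(0.38)) = 0.2943.
Characteristic equation s² + 1.1s + 0.72K_p = 0 gives ζ = 1.1/(2√(0.72K_p)).
Setting ζ = 0.2943: √(0.72K_p) = 1.1/(2·0.2943) = 1.869, so K_p = 3.491/0.72 = 4.85.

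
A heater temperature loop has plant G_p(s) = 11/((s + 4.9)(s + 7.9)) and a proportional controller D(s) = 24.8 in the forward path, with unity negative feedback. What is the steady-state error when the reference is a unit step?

The loop is type 0. Static position error constant K_pos = D(0)·G_p(0) = 24.8·0.2842 = 7.047.
Steady-state error to a unit step: e_ss = 1/(1+K_pos) = 1/8.047 = 0.124.

0.124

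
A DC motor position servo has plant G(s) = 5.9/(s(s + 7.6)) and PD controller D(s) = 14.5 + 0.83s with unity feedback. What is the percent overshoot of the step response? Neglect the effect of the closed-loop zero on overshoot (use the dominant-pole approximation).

Forward path: (14.5 + 0.83s)·5.9/(s(s+7.6)). The closed-loop characteristic equation is s² + (7.6 + 5.9·0.83)s + 5.9·14.5 = 0.
That is s² + 12.5s + 85.55 = 0, so ω_n = 9.249 rad/s and ζ = 12.5/(2·9.249) = 0.6756.
%OS = 100·exp(−πζ/√(1−ζ²)) = 5.62%.

5.62%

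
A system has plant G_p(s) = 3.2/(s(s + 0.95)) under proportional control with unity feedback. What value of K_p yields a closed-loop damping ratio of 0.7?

Closed-loop characteristic equation: s² + 0.95s + K_p·3.2 = 0.
So ω_n = √(3.2K_p) and 2ζω_n = 0.95, giving ζ = 0.95/(2√(3.2K_p)).
Setting ζ = 0.7: √(3.2K_p) = 0.95/(2·0.7) = 0.6786, so K_p = 0.4605/3.2 = 0.144.

K_p = 0.144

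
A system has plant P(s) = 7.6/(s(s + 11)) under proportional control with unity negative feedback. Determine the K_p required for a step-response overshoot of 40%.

K_p = 50.8

From %OS = 100·exp(−πζ/√(1−ζ²)) = 40%, ζ = −ln(0.4)/√(π²+ln²(0.4)) = 0.28.
Characteristic equation s² + 11s + 7.6K_p = 0 gives ζ = 11/(2√(7.6K_p)).
Setting ζ = 0.28: √(7.6K_p) = 11/(2·0.28) = 19.64, so K_p = 385.8/7.6 = 50.8.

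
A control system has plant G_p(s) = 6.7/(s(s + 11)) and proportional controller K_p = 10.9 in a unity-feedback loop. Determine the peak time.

T_p = 0.48 s

The closed-loop denominator s² + 11s + 73.03 gives ω_n = √73.03 = 8.546 and ζ = 11/(2ω_n) = 0.6436.
Damped frequency ω_d = ω_n√(1−ζ²) = 6.541 rad/s, so peak time T_p = π/ω_d = 0.48 s.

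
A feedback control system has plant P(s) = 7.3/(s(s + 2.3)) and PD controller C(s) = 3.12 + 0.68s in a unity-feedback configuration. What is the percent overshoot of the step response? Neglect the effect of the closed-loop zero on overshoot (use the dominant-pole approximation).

2.51%

Forward path: (3.12 + 0.68s)·7.3/(s(s+2.3)). The closed-loop characteristic equation is s² + (2.3 + 7.3·0.68)s + 7.3·3.12 = 0.
That is s² + 7.264s + 22.78 = 0, so ω_n = 4.772 rad/s and ζ = 7.264/(2·4.772) = 0.761.
%OS = 100·exp(−πζ/√(1−ζ²)) = 2.51%.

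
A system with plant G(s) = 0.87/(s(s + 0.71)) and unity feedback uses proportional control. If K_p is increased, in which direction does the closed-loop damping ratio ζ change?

ζ = 0.71/(2√(0.87K_p)); increasing K_p raises the denominator, so ζ falls.

decrease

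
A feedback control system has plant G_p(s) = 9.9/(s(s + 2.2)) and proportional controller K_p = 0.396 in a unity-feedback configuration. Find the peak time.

Closed-loop characteristic equation: s² + 2.2s + 3.92 = 0, so ω_n = 1.98 rad/s and ζ = 2.2/(2·1.98) = 0.5556.
Damped frequency ω_d = ω_n√(1−ζ²) = 1.646 rad/s, so peak time T_p = π/ω_d = 1.91 s.

T_p = 1.91 s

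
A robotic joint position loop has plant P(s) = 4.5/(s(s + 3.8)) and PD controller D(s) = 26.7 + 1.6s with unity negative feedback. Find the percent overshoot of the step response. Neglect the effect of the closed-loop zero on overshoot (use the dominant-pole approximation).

Forward path: (26.7 + 1.6s)·4.5/(s(s+3.8)). The closed-loop characteristic equation is s² + (3.8 + 4.5·1.6)s + 4.5·26.7 = 0.
That is s² + 11s + 120.1 = 0, so ω_n = 10.96 rad/s and ζ = 11/(2·10.96) = 0.5018.
%OS = 100·exp(−πζ/√(1−ζ²)) = 16.2%.

16.2%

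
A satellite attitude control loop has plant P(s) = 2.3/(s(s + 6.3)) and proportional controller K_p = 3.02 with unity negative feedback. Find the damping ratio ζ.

ζ = 1.2

1 + K_p·P(s) = 0 gives s² + 6.3s + 6.946 = 0.
So ω_n² = 6.946 ⇒ ω_n = 2.636 rad/s, and ζ = 6.3/(2ω_n) = 1.2.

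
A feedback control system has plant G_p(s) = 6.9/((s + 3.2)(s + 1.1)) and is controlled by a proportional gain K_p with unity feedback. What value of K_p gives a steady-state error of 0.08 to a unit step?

K_p = 5.87

For a type-0 loop with proportional control, e_ss = 1/(1 + K_p·G_p(0)).
G_p(0) = 1.96. Require 1/(1 + K_p·1.96) = 0.08, so 1 + 1.96·K_p = 12.5.
K_p = (12.5 − 1)/1.96 = 5.87.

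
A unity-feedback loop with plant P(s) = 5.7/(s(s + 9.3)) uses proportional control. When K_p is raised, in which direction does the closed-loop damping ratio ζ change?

ζ = 9.3/(2√(5.7K_p)); increasing K_p raises the denominator, so ζ falls.

decrease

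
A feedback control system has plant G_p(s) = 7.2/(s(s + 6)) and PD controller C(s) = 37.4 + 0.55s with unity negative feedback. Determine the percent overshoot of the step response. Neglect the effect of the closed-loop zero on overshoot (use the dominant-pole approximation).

Forward path: (37.4 + 0.55s)·7.2/(s(s+6)). The closed-loop characteristic equation is s² + (6 + 7.2·0.55)s + 7.2·37.4 = 0.
That is s² + 9.96s + 269.3 = 0, so ω_n = 16.41 rad/s and ζ = 9.96/(2·16.41) = 0.3035.
%OS = 100·exp(−πζ/√(1−ζ²)) = 36.8%.

36.8%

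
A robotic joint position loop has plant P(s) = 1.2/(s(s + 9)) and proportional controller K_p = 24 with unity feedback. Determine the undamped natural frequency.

The closed-loop denominator is s(s+9) + 24·1.2 = s² + 9s + 28.8.
So ω_n² = 28.8 ⇒ ω_n = 5.367 rad/s, and ζ = 9/(2ω_n) = 0.839.

ω_n = 5.37 rad/s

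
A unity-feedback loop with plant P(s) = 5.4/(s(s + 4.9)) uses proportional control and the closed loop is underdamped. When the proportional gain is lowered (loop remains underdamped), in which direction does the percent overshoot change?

ζ = 4.9/(2√(5.4K_p)) rises as K_p falls; higher damping means less overshoot.

decrease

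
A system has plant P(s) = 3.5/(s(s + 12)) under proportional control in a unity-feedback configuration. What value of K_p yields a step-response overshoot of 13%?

From %OS = 100·exp(−πζ/√(1−ζ²)) = 13%, ζ = −ln(0.13)/√(π²+ln²(0.13)) = 0.5446.
Characteristic equation s² + 12s + 3.5K_p = 0 gives ζ = 12/(2√(3.5K_p)).
Setting ζ = 0.5446: √(3.5K_p) = 12/(2·0.5446) = 11.02, so K_p = 121.4/3.5 = 34.7.

K_p = 34.7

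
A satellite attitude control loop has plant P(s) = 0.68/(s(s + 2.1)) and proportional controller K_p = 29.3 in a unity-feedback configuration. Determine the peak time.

T_p = 0.724 s

From 1 + K_pP(s) = 0: s² + 2.1s + 19.92 = 0 ⇒ ω_n = 4.464, ζ = 0.2352.
Damped frequency ω_d = ω_n√(1−ζ²) = 4.338 rad/s, so peak time T_p = π/ω_d = 0.724 s.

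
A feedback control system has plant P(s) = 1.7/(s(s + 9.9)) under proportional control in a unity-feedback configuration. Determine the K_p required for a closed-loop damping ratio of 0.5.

K_p = 57.7

Closed-loop characteristic equation: s² + 9.9s + K_p·1.7 = 0.
So ω_n = √(1.7K_p) and 2ζω_n = 9.9, giving ζ = 9.9/(2√(1.7K_p)).
Setting ζ = 0.5: √(1.7K_p) = 9.9/(2·0.5) = 9.9, so K_p = 98.01/1.7 = 57.7.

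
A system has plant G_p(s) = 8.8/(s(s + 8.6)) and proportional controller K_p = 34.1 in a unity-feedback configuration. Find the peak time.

The closed-loop denominator s² + 8.6s + 300.1 gives ω_n = √300.1 = 17.32 and ζ = 8.6/(2ω_n) = 0.2482.
Damped frequency ω_d = ω_n√(1−ζ²) = 16.78 rad/s, so peak time T_p = π/ω_d = 0.187 s.

T_p = 0.187 s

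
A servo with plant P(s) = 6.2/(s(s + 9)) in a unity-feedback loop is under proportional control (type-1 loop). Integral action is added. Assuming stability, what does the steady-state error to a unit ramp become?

The integrator raises the loop to type 2, so K_v → ∞ and e_ss to a ramp is zero.

0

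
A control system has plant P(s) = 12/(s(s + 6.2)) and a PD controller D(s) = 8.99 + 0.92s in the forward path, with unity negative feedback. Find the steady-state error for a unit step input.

The open loop D(s)P(s) has a pole at the origin (type 1), so the static position error constant is infinite and e_ss = 1/(1+∞) = 0.

0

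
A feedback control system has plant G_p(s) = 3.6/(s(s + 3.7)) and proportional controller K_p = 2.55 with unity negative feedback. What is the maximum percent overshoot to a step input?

8.87%

Closed-loop characteristic equation: s² + 3.7s + 9.18 = 0, so ω_n = 3.03 rad/s and ζ = 3.7/(2·3.03) = 0.6106.
%OS = 100·exp(−πζ/√(1−ζ²)) = 100·exp(−π·0.6106/√0.6272) = 8.87%.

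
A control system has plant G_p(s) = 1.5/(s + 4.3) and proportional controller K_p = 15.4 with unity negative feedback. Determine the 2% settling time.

Closed-loop transfer function: T(s) = K_p·G_p(s)/(1 + K_p·G_p(s)) = 23.1/(s + 4.3 + 23.1) = 23.1/(s + 27.4).
Time constant τ = 1/27.4 = 0.0365 s, so the 2% settling time is about 4τ = 0.146 s.

T_s ≈ 0.146 s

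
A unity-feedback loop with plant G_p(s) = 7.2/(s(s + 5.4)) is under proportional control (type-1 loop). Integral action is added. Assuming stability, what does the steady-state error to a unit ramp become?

0

The integrator raises the loop to type 2, so K_v → ∞ and e_ss to a ramp is zero.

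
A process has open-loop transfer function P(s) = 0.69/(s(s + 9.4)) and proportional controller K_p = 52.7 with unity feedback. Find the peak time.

T_p = 0.832 s

The closed-loop denominator s² + 9.4s + 36.36 gives ω_n = √36.36 = 6.03 and ζ = 9.4/(2ω_n) = 0.7794.
Damped frequency ω_d = ω_n√(1−ζ²) = 3.778 rad/s, so peak time T_p = π/ω_d = 0.832 s.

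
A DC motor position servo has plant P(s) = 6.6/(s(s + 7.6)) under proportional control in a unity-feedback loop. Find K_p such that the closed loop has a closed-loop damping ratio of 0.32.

K_p = 21.4

Closed-loop characteristic equation: s² + 7.6s + K_p·6.6 = 0.
So ω_n = √(6.6K_p) and 2ζω_n = 7.6, giving ζ = 7.6/(2√(6.6K_p)).
Setting ζ = 0.32: √(6.6K_p) = 7.6/(2·0.32) = 11.88, so K_p = 141/6.6 = 21.4.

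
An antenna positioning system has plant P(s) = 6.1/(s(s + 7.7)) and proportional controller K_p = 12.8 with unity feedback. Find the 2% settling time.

T_s ≈ 1.04 s

The closed-loop denominator s² + 7.7s + 78.08 gives ω_n = √78.08 = 8.836 and ζ = 7.7/(2ω_n) = 0.4357.
2% settling time T_s ≈ 4/(ζω_n) = 4/3.85 = 1.04 s.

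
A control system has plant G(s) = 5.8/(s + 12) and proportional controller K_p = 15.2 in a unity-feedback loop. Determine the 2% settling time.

T_s ≈ 0.0399 s

Closed-loop transfer function: T(s) = K_p·G(s)/(1 + K_p·G(s)) = 88.16/(s + 12 + 88.16) = 88.16/(s + 100.2).
Time constant τ = 1/100.2 = 0.009984 s, so the 2% settling time is about 4τ = 0.0399 s.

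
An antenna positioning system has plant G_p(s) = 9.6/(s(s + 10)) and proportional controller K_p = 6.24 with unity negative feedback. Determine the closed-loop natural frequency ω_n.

ω_n = 7.74 rad/s

With unity feedback the closed-loop characteristic equation is s² + 10s + 6.24·9.6 = s² + 10s + 59.9 = 0.
Matching s² + 2ζω_n s + ω_n²: ω_n = √59.9 = 7.74 rad/s and 2ζω_n = 10, so ζ = 10/(2·7.74) = 0.646.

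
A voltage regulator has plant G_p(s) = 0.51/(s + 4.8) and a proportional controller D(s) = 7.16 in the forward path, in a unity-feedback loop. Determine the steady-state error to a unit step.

The loop is type 0. Static position error constant K_pos = D(0)·G_p(0) = 7.16·0.1063 = 0.7608.
Steady-state error to a unit step: e_ss = 1/(1+K_pos) = 1/1.761 = 0.568.

0.568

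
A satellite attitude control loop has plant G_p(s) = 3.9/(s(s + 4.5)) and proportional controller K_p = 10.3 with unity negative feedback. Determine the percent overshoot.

The closed-loop denominator s² + 4.5s + 40.17 gives ω_n = √40.17 = 6.338 and ζ = 4.5/(2ω_n) = 0.355.
%OS = 100·exp(−πζ/√(1−ζ²)) = 100·exp(−π·0.355/√0.874) = 30.3%.

30.3%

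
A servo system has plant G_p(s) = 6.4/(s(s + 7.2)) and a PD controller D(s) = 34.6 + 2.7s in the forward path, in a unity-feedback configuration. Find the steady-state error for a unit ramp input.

The loop has one pole at the origin (type 1). Velocity error constant K_v = lim_{s→0} s·D(s)G_p(s) = 34.6·6.4/7.2 = 30.76.
Steady-state error to a unit ramp: e_ss = 1/K_v = 0.0325.

0.0325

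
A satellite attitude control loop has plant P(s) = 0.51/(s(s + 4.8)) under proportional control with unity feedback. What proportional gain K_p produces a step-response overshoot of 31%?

From %OS = 100·exp(−πζ/√(1−ζ²)) = 31%, ζ = −ln(0.31)/√(π²+ln²(0.31)) = 0.3493.
Characteristic equation s² + 4.8s + 0.51K_p = 0 gives ζ = 4.8/(2√(0.51K_p)).
Setting ζ = 0.3493: √(0.51K_p) = 4.8/(2·0.3493) = 6.871, so K_p = 47.21/0.51 = 92.6.

K_p = 92.6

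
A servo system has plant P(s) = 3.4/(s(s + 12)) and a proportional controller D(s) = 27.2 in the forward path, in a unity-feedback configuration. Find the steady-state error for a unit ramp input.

0.13

The loop has one pole at the origin (type 1). Velocity error constant K_v = lim_{s→0} s·D(s)P(s) = 27.2·3.4/12 = 7.707.
Steady-state error to a unit ramp: e_ss = 1/K_v = 0.13.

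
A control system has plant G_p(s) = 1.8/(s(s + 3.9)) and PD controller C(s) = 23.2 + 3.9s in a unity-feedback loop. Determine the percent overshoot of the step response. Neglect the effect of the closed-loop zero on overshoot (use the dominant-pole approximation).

0.7%

Forward path: (23.2 + 3.9s)·1.8/(s(s+3.9)). The closed-loop characteristic equation is s² + (3.9 + 1.8·3.9)s + 1.8·23.2 = 0.
That is s² + 10.92s + 41.76 = 0, so ω_n = 6.462 rad/s and ζ = 10.92/(2·6.462) = 0.8449.
%OS = 100·exp(−πζ/√(1−ζ²)) = 0.7%.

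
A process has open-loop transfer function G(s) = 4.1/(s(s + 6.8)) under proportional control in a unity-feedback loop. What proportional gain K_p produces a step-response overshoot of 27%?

From %OS = 100·exp(−πζ/√(1−ζ²)) = 27%, ζ = −ln(0.27)/√(π²+ln²(0.27)) = 0.3847.
Characteristic equation s² + 6.8s + 4.1K_p = 0 gives ζ = 6.8/(2√(4.1K_p)).
Setting ζ = 0.3847: √(4.1K_p) = 6.8/(2·0.3847) = 8.838, so K_p = 78.11/4.1 = 19.1.

K_p = 19.1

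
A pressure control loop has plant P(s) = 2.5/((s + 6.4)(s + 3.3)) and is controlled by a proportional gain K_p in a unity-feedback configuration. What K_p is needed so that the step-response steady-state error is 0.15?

The loop is type 0, so e_ss(step) = 1/(1 + K_pos) with K_pos = K_p·P(0).
P(0) = 0.1184. Require 1/(1 + K_p·0.1184) = 0.15, so 1 + 0.1184·K_p = 6.667.
K_p = (6.667 − 1)/0.1184 = 47.9.

K_p = 47.9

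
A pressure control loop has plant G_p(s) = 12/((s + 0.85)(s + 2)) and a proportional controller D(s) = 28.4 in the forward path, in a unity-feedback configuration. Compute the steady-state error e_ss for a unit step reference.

0.00496

The loop is type 0. Static position error constant K_pos = D(0)·G_p(0) = 28.4·7.059 = 200.5.
Steady-state error to a unit step: e_ss = 1/(1+K_pos) = 1/201.5 = 0.00496.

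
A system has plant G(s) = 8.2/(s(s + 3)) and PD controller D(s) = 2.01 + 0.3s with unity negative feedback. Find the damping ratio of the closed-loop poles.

ζ = 0.672

Forward path: (2.01 + 0.3s)·8.2/(s(s+3)). The closed-loop characteristic equation is s² + (3 + 8.2·0.3)s + 8.2·2.01 = 0.
That is s² + 5.46s + 16.48 = 0, so ω_n = 4.06 rad/s and ζ = 5.46/(2·4.06) = 0.6724.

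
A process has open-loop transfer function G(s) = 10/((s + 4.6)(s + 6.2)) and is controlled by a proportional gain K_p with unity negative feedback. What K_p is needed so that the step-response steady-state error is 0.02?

The loop is type 0, so e_ss(step) = 1/(1 + K_pos) with K_pos = K_p·G(0).
G(0) = 0.3506. Require 1/(1 + K_p·0.3506) = 0.02, so 1 + 0.3506·K_p = 50.
K_p = (50 − 1)/0.3506 = 140.

K_p = 140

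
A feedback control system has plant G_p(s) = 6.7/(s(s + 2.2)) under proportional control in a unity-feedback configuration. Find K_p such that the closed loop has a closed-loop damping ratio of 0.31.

Closed-loop characteristic equation: s² + 2.2s + K_p·6.7 = 0.
So ω_n = √(6.7K_p) and 2ζω_n = 2.2, giving ζ = 2.2/(2√(6.7K_p)).
Setting ζ = 0.31: √(6.7K_p) = 2.2/(2·0.31) = 3.548, so K_p = 12.59/6.7 = 1.88.

K_p = 1.88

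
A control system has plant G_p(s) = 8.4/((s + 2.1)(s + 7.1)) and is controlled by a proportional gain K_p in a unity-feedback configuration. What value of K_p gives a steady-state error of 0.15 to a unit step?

K_p = 10.1

Steady-state error for a unit step on this type-0 loop is 1/(1 + K_p·G_p(0)).
G_p(0) = 0.5634. Require 1/(1 + K_p·0.5634) = 0.15, so 1 + 0.5634·K_p = 6.667.
K_p = (6.667 − 1)/0.5634 = 10.1.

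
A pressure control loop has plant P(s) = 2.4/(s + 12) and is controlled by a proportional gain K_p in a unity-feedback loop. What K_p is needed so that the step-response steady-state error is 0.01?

K_p = 495

Steady-state error for a unit step on this type-0 loop is 1/(1 + K_p·P(0)).
P(0) = 0.2. Require 1/(1 + K_p·0.2) = 0.01, so 1 + 0.2·K_p = 100.
K_p = (100 − 1)/0.2 = 495.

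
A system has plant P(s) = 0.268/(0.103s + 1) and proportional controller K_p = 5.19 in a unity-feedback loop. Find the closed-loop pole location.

Closed loop: T(s) = K_p·P/(1+K_p·P) = 1.391/(0.103s + 1 + 1.391), with pole at s = −(1 + 1.391)/0.103 = −23.21.

s = -23.21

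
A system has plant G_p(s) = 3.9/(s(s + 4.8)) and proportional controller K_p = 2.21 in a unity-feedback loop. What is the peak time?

From 1 + K_pG_p(s) = 0: s² + 4.8s + 8.619 = 0 ⇒ ω_n = 2.936, ζ = 0.8175.
Damped frequency ω_d = ω_n√(1−ζ²) = 1.691 rad/s, so peak time T_p = π/ω_d = 1.86 s.

T_p = 1.86 s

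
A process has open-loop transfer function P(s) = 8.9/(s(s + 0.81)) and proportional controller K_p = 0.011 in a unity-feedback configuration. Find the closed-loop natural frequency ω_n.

The closed-loop denominator is s(s+0.81) + 0.011·8.9 = s² + 0.81s + 0.0979.
So ω_n² = 0.0979 ⇒ ω_n = 0.3129 rad/s, and ζ = 0.81/(2ω_n) = 1.29.

ω_n = 0.313 rad/s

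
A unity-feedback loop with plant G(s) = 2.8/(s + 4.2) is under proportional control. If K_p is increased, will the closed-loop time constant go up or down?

decrease

Closed-loop pole is at s = −(4.2+K_p·2.8); larger K_p moves it further left, so τ = 1/(4.2+K_p·2.8) decreases.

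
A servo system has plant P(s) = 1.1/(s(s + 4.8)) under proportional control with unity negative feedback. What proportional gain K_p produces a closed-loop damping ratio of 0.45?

Closed-loop characteristic equation: s² + 4.8s + K_p·1.1 = 0.
So ω_n = √(1.1K_p) and 2ζω_n = 4.8, giving ζ = 4.8/(2√(1.1K_p)).
Setting ζ = 0.45: √(1.1K_p) = 4.8/(2·0.45) = 5.333, so K_p = 28.44/1.1 = 25.9.

K_p = 25.9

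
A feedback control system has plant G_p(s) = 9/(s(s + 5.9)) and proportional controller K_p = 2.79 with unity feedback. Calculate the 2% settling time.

T_s ≈ 1.36 s

From 1 + K_pG_p(s) = 0: s² + 5.9s + 25.11 = 0 ⇒ ω_n = 5.011, ζ = 0.5887.
2% settling time T_s ≈ 4/(ζω_n) = 4/2.95 = 1.36 s.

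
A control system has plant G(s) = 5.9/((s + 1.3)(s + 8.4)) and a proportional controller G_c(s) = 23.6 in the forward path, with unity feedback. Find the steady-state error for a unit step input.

The loop is type 0. Static position error constant K_pos = G_c(0)·G(0) = 23.6·0.5403 = 12.75.
Steady-state error to a unit step: e_ss = 1/(1+K_pos) = 1/13.75 = 0.0727.

0.0727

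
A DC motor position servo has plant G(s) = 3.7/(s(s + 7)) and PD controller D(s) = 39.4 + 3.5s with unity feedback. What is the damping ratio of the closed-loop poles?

Forward path: (39.4 + 3.5s)·3.7/(s(s+7)). The closed-loop characteristic equation is s² + (7 + 3.7·3.5)s + 3.7·39.4 = 0.
That is s² + 19.95s + 145.8 = 0, so ω_n = 12.07 rad/s and ζ = 19.95/(2·12.07) = 0.8262.

ζ = 0.826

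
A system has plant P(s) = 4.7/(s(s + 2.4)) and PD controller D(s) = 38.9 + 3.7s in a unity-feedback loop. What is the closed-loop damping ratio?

Forward path: (38.9 + 3.7s)·4.7/(s(s+2.4)). The closed-loop characteristic equation is s² + (2.4 + 4.7·3.7)s + 4.7·38.9 = 0.
That is s² + 19.79s + 182.8 = 0, so ω_n = 13.52 rad/s and ζ = 19.79/(2·13.52) = 0.7318.

ζ = 0.732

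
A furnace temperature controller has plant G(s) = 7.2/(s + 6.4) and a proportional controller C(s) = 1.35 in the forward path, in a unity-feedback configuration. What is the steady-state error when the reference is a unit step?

The loop is type 0. Static position error constant K_pos = C(0)·G(0) = 1.35·1.125 = 1.519.
Steady-state error to a unit step: e_ss = 1/(1+K_pos) = 1/2.519 = 0.397.

0.397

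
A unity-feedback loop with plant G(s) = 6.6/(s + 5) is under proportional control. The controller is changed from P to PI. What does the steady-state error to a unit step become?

0

Adding integral action puts a pole at s = 0 in the forward path, raising the system type to 1; a type-1 loop has zero steady-state error to a step.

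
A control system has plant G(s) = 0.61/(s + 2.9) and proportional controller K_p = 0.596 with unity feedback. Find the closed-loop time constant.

τ = 0.306 s

Closed-loop transfer function: T(s) = K_p·G(s)/(1 + K_p·G(s)) = 0.3636/(s + 2.9 + 0.3636) = 0.3636/(s + 3.264).
Time constant τ = 1/3.264 = 0.306 s.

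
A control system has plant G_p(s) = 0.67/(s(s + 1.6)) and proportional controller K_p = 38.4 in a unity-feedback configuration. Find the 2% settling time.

From 1 + K_pG_p(s) = 0: s² + 1.6s + 25.73 = 0 ⇒ ω_n = 5.072, ζ = 0.1577.
2% settling time T_s ≈ 4/(ζω_n) = 4/0.8 = 5 s.

T_s ≈ 5 s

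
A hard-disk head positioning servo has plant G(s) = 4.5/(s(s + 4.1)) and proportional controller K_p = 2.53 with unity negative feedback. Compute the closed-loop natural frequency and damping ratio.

ω_n = 3.37 rad/s, ζ = 0.608

With unity feedback the closed-loop characteristic equation is s² + 4.1s + 2.53·4.5 = s² + 4.1s + 11.38 = 0.
So ω_n² = 11.38 ⇒ ω_n = 3.374 rad/s, and ζ = 4.1/(2ω_n) = 0.608.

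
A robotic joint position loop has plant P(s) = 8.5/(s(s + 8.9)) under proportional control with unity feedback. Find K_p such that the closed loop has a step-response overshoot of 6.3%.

K_p = 5.34

From %OS = 100·exp(−πζ/√(1−ζ²)) = 6.3%, ζ = −ln(0.063)/√(π²+ln²(0.063)) = 0.6606.
Characteristic equation s² + 8.9s + 8.5K_p = 0 gives ζ = 8.9/(2√(8.5K_p)).
Setting ζ = 0.6606: √(8.5K_p) = 8.9/(2·0.6606) = 6.736, so K_p = 45.37/8.5 = 5.34.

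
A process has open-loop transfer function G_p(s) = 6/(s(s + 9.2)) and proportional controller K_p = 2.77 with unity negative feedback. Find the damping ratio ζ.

ζ = 1.13

The closed-loop denominator is s(s+9.2) + 2.77·6 = s² + 9.2s + 16.62.
So ω_n² = 16.62 ⇒ ω_n = 4.077 rad/s, and ζ = 9.2/(2ω_n) = 1.13.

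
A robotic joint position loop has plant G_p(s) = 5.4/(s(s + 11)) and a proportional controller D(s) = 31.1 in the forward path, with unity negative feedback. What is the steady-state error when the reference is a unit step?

0

The open loop D(s)G_p(s) has a pole at the origin (type 1), so the static position error constant is infinite and e_ss = 1/(1+∞) = 0.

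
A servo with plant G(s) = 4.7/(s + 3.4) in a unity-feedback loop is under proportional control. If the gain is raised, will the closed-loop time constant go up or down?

The closed-loop bandwidth 3.4+K_p·4.7 grows with K_p, so τ shrinks.

decrease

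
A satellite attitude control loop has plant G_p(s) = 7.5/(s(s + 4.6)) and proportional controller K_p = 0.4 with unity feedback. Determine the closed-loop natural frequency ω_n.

ω_n = 1.73 rad/s

1 + K_p·G_p(s) = 0 gives s² + 4.6s + 3 = 0.
So ω_n² = 3 ⇒ ω_n = 1.732 rad/s, and ζ = 4.6/(2ω_n) = 1.33.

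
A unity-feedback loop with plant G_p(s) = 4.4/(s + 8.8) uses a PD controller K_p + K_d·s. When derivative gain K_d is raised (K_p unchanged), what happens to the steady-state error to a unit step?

unchanged

At s = 0 the derivative term contributes nothing: C(0) = K_p regardless of K_d, so K_pos = K_p·G_p(0) and e_ss are unchanged.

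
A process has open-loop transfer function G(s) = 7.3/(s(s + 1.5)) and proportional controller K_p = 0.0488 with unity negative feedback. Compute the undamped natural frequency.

1 + K_p·G(s) = 0 gives s² + 1.5s + 0.3562 = 0.
So ω_n² = 0.3562 ⇒ ω_n = 0.5969 rad/s, and ζ = 1.5/(2ω_n) = 1.26.

ω_n = 0.597 rad/s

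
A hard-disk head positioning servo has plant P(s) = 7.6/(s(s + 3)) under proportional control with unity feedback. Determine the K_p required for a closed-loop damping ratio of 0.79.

K_p = 0.474

Closed-loop characteristic equation: s² + 3s + K_p·7.6 = 0.
So ω_n = √(7.6K_p) and 2ζω_n = 3, giving ζ = 3/(2√(7.6K_p)).
Setting ζ = 0.79: √(7.6K_p) = 3/(2·0.79) = 1.899, so K_p = 3.605/7.6 = 0.474.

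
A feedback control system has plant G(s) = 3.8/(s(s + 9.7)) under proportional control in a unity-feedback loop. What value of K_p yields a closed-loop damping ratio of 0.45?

Closed-loop characteristic equation: s² + 9.7s + K_p·3.8 = 0.
So ω_n = √(3.8K_p) and 2ζω_n = 9.7, giving ζ = 9.7/(2√(3.8K_p)).
Setting ζ = 0.45: √(3.8K_p) = 9.7/(2·0.45) = 10.78, so K_p = 116.2/3.8 = 30.6.

K_p = 30.6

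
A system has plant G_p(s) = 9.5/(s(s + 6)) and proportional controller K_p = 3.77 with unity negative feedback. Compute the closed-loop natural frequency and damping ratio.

With unity feedback the closed-loop characteristic equation is s² + 6s + 3.77·9.5 = s² + 6s + 35.81 = 0.
So ω_n² = 35.81 ⇒ ω_n = 5.985 rad/s, and ζ = 6/(2ω_n) = 0.501.

ω_n = 5.98 rad/s, ζ = 0.501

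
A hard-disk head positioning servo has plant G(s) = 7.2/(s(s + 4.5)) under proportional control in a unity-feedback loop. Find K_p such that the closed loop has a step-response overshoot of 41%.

From %OS = 100·exp(−πζ/√(1−ζ²)) = 41%, ζ = −ln(0.41)/√(π²+ln²(0.41)) = 0.273.
Characteristic equation s² + 4.5s + 7.2K_p = 0 gives ζ = 4.5/(2√(7.2K_p)).
Setting ζ = 0.273: √(7.2K_p) = 4.5/(2·0.273) = 8.241, so K_p = 67.92/7.2 = 9.43.

K_p = 9.43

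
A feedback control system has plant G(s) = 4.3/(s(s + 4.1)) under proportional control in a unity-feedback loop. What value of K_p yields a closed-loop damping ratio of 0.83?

Closed-loop characteristic equation: s² + 4.1s + K_p·4.3 = 0.
So ω_n = √(4.3K_p) and 2ζω_n = 4.1, giving ζ = 4.1/(2√(4.3K_p)).
Setting ζ = 0.83: √(4.3K_p) = 4.1/(2·0.83) = 2.47, so K_p = 6.1/4.3 = 1.42.

K_p = 1.42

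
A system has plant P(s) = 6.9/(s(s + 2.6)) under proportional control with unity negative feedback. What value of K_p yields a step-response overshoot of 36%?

K_p = 2.56

From %OS = 100·exp(−πζ/√(1−ζ²)) = 36%, ζ = −ln(0.36)/√(π²+ln²(0.36)) = 0.3093.
Characteristic equation s² + 2.6s + 6.9K_p = 0 gives ζ = 2.6/(2√(6.9K_p)).
Setting ζ = 0.3093: √(6.9K_p) = 2.6/(2·0.3093) = 4.204, so K_p = 17.67/6.9 = 2.56.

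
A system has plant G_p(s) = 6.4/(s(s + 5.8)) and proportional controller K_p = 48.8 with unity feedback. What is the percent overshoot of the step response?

The closed-loop denominator s² + 5.8s + 312.3 gives ω_n = √312.3 = 17.67 and ζ = 5.8/(2ω_n) = 0.1641.
%OS = 100·exp(−πζ/√(1−ζ²)) = 100·exp(−π·0.1641/√0.9731) = 59.3%.

59.3%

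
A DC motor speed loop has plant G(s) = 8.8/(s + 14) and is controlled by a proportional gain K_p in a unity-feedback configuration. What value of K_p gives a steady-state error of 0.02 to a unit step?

K_p = 78

For a type-0 loop with proportional control, e_ss = 1/(1 + K_p·G(0)).
G(0) = 0.6286. Require 1/(1 + K_p·0.6286) = 0.02, so 1 + 0.6286·K_p = 50.
K_p = (50 − 1)/0.6286 = 78.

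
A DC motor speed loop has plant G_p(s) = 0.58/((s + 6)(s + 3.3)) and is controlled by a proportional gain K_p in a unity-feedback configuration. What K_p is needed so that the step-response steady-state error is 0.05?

For a type-0 loop with proportional control, e_ss = 1/(1 + K_p·G_p(0)).
G_p(0) = 0.02929. Require 1/(1 + K_p·0.02929) = 0.05, so 1 + 0.02929·K_p = 20.
K_p = (20 − 1)/0.02929 = 649.

K_p = 649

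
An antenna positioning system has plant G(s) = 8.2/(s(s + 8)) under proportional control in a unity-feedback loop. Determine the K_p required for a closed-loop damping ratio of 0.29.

K_p = 23.2

Closed-loop characteristic equation: s² + 8s + K_p·8.2 = 0.
So ω_n = √(8.2K_p) and 2ζω_n = 8, giving ζ = 8/(2√(8.2K_p)).
Setting ζ = 0.29: √(8.2K_p) = 8/(2·0.29) = 13.79, so K_p = 190.2/8.2 = 23.2.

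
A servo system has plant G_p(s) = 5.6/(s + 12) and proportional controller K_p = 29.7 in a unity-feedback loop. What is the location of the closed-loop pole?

Closed-loop transfer function: T(s) = K_p·G_p(s)/(1 + K_p·G_p(s)) = 166.3/(s + 12 + 166.3) = 166.3/(s + 178.3).
The closed-loop pole is at s = −178.3.

s = -178.3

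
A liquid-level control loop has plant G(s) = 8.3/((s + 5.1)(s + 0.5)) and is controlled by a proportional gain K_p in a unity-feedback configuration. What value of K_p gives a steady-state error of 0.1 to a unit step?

K_p = 2.77

Steady-state error for a unit step on this type-0 loop is 1/(1 + K_p·G(0)).
G(0) = 3.255. Require 1/(1 + K_p·3.255) = 0.1, so 1 + 3.255·K_p = 10.
K_p = (10 − 1)/3.255 = 2.77.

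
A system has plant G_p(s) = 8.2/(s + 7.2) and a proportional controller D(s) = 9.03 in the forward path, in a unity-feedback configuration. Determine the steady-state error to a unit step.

The loop is type 0. Static position error constant K_pos = D(0)·G_p(0) = 9.03·1.139 = 10.28.
Steady-state error to a unit step: e_ss = 1/(1+K_pos) = 1/11.28 = 0.0886.

0.0886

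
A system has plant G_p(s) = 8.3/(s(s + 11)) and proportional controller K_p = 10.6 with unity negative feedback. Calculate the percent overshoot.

Closed-loop characteristic equation: s² + 11s + 87.98 = 0, so ω_n = 9.38 rad/s and ζ = 11/(2·9.38) = 0.5864.
%OS = 100·exp(−πζ/√(1−ζ²)) = 100·exp(−π·0.5864/√0.6562) = 10.3%.

10.3%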